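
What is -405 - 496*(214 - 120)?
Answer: -47029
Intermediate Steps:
-405 - 496*(214 - 120) = -405 - 496*94 = -405 - 46624 = -47029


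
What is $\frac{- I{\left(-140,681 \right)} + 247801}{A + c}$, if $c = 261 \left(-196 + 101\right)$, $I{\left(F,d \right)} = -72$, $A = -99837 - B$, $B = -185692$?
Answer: $\frac{247873}{61060} \approx 4.0595$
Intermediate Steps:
$A = 85855$ ($A = -99837 - -185692 = -99837 + 185692 = 85855$)
$c = -24795$ ($c = 261 \left(-95\right) = -24795$)
$\frac{- I{\left(-140,681 \right)} + 247801}{A + c} = \frac{\left(-1\right) \left(-72\right) + 247801}{85855 - 24795} = \frac{72 + 247801}{61060} = 247873 \cdot \frac{1}{61060} = \frac{247873}{61060}$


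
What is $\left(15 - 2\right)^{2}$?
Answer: $169$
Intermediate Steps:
$\left(15 - 2\right)^{2} = 13^{2} = 169$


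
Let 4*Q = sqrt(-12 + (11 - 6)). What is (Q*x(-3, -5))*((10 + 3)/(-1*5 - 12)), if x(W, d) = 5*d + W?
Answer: 91*I*sqrt(7)/17 ≈ 14.163*I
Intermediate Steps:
x(W, d) = W + 5*d
Q = I*sqrt(7)/4 (Q = sqrt(-12 + (11 - 6))/4 = sqrt(-12 + 5)/4 = sqrt(-7)/4 = (I*sqrt(7))/4 = I*sqrt(7)/4 ≈ 0.66144*I)
(Q*x(-3, -5))*((10 + 3)/(-1*5 - 12)) = ((I*sqrt(7)/4)*(-3 + 5*(-5)))*((10 + 3)/(-1*5 - 12)) = ((I*sqrt(7)/4)*(-3 - 25))*(13/(-5 - 12)) = ((I*sqrt(7)/4)*(-28))*(13/(-17)) = (-7*I*sqrt(7))*(13*(-1/17)) = -7*I*sqrt(7)*(-13/17) = 91*I*sqrt(7)/17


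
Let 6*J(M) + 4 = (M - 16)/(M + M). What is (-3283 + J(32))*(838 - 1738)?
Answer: 5910525/2 ≈ 2.9553e+6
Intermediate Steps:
J(M) = -2/3 + (-16 + M)/(12*M) (J(M) = -2/3 + ((M - 16)/(M + M))/6 = -2/3 + ((-16 + M)/((2*M)))/6 = -2/3 + ((-16 + M)*(1/(2*M)))/6 = -2/3 + ((-16 + M)/(2*M))/6 = -2/3 + (-16 + M)/(12*M))
(-3283 + J(32))*(838 - 1738) = (-3283 + (1/12)*(-16 - 7*32)/32)*(838 - 1738) = (-3283 + (1/12)*(1/32)*(-16 - 224))*(-900) = (-3283 + (1/12)*(1/32)*(-240))*(-900) = (-3283 - 5/8)*(-900) = -26269/8*(-900) = 5910525/2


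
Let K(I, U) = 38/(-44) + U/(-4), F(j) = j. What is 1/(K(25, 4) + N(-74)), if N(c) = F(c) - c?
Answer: -22/41 ≈ -0.53658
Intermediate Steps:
K(I, U) = -19/22 - U/4 (K(I, U) = 38*(-1/44) + U*(-¼) = -19/22 - U/4)
N(c) = 0 (N(c) = c - c = 0)
1/(K(25, 4) + N(-74)) = 1/((-19/22 - ¼*4) + 0) = 1/((-19/22 - 1) + 0) = 1/(-41/22 + 0) = 1/(-41/22) = -22/41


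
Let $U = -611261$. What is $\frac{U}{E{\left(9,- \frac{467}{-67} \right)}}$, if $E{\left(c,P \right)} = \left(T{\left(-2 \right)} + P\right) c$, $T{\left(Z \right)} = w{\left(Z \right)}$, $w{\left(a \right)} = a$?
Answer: $- \frac{40954487}{2997} \approx -13665.0$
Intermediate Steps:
$T{\left(Z \right)} = Z$
$E{\left(c,P \right)} = c \left(-2 + P\right)$ ($E{\left(c,P \right)} = \left(-2 + P\right) c = c \left(-2 + P\right)$)
$\frac{U}{E{\left(9,- \frac{467}{-67} \right)}} = - \frac{611261}{9 \left(-2 - \frac{467}{-67}\right)} = - \frac{611261}{9 \left(-2 - - \frac{467}{67}\right)} = - \frac{611261}{9 \left(-2 + \frac{467}{67}\right)} = - \frac{611261}{9 \cdot \frac{333}{67}} = - \frac{611261}{\frac{2997}{67}} = \left(-611261\right) \frac{67}{2997} = - \frac{40954487}{2997}$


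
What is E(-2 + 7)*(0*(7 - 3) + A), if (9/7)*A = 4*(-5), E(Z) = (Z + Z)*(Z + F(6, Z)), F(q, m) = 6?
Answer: -15400/9 ≈ -1711.1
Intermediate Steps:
E(Z) = 2*Z*(6 + Z) (E(Z) = (Z + Z)*(Z + 6) = (2*Z)*(6 + Z) = 2*Z*(6 + Z))
A = -140/9 (A = 7*(4*(-5))/9 = (7/9)*(-20) = -140/9 ≈ -15.556)
E(-2 + 7)*(0*(7 - 3) + A) = (2*(-2 + 7)*(6 + (-2 + 7)))*(0*(7 - 3) - 140/9) = (2*5*(6 + 5))*(0*4 - 140/9) = (2*5*11)*(0 - 140/9) = 110*(-140/9) = -15400/9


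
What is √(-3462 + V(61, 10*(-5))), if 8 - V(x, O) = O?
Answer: 2*I*√851 ≈ 58.344*I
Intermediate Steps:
V(x, O) = 8 - O
√(-3462 + V(61, 10*(-5))) = √(-3462 + (8 - 10*(-5))) = √(-3462 + (8 - 1*(-50))) = √(-3462 + (8 + 50)) = √(-3462 + 58) = √(-3404) = 2*I*√851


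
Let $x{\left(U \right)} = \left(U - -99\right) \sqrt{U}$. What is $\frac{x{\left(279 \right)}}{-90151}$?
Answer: $- \frac{1134 \sqrt{31}}{90151} \approx -0.070036$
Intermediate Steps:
$x{\left(U \right)} = \sqrt{U} \left(99 + U\right)$ ($x{\left(U \right)} = \left(U + 99\right) \sqrt{U} = \left(99 + U\right) \sqrt{U} = \sqrt{U} \left(99 + U\right)$)
$\frac{x{\left(279 \right)}}{-90151} = \frac{\sqrt{279} \left(99 + 279\right)}{-90151} = 3 \sqrt{31} \cdot 378 \left(- \frac{1}{90151}\right) = 1134 \sqrt{31} \left(- \frac{1}{90151}\right) = - \frac{1134 \sqrt{31}}{90151}$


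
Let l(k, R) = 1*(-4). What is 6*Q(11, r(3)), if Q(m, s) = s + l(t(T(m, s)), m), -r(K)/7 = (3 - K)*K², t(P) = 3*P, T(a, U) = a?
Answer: -24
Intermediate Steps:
r(K) = -7*K²*(3 - K) (r(K) = -7*(3 - K)*K² = -7*K²*(3 - K))
l(k, R) = -4
Q(m, s) = -4 + s (Q(m, s) = s - 4 = -4 + s)
6*Q(11, r(3)) = 6*(-4 + 7*3²*(-3 + 3)) = 6*(-4 + 7*9*0) = 6*(-4 + 0) = 6*(-4) = -24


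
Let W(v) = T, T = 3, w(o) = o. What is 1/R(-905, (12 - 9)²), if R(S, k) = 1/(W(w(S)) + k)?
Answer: 12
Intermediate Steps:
W(v) = 3
R(S, k) = 1/(3 + k)
1/R(-905, (12 - 9)²) = 1/(1/(3 + (12 - 9)²)) = 1/(1/(3 + 3²)) = 1/(1/(3 + 9)) = 1/(1/12) = 12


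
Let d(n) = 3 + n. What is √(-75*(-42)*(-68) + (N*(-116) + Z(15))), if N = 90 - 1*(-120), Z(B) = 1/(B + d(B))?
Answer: I*√259791807/33 ≈ 488.43*I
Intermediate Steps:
Z(B) = 1/(3 + 2*B) (Z(B) = 1/(B + (3 + B)) = 1/(3 + 2*B))
N = 210 (N = 90 + 120 = 210)
√(-75*(-42)*(-68) + (N*(-116) + Z(15))) = √(-75*(-42)*(-68) + (210*(-116) + 1/(3 + 2*15))) = √(3150*(-68) + (-24360 + 1/(3 + 30))) = √(-214200 + (-24360 + 1/33)) = √(-214200 - 803879/33) = √(-7872479/33) = I*√259791807/33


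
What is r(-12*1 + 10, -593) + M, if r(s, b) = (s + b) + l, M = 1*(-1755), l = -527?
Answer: -2877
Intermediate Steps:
M = -1755
r(s, b) = -527 + b + s (r(s, b) = (s + b) - 527 = (b + s) - 527 = -527 + b + s)
r(-12*1 + 10, -593) + M = (-527 - 593 + (-12*1 + 10)) - 1755 = (-527 - 593 + (-12 + 10)) - 1755 = (-527 - 593 - 2) - 1755 = -1122 - 1755 = -2877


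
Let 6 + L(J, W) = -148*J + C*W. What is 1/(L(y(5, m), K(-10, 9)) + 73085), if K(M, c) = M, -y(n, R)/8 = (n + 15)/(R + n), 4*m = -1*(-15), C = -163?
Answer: 7/541907 ≈ 1.2917e-5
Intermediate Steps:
m = 15/4 (m = (-1*(-15))/4 = (¼)*15 = 15/4 ≈ 3.7500)
y(n, R) = -8*(15 + n)/(R + n) (y(n, R) = -8*(n + 15)/(R + n) = -8*(15 + n)/(R + n))
L(J, W) = -6 - 163*W - 148*J (L(J, W) = -6 + (-148*J - 163*W) = -6 + (-163*W - 148*J) = -6 - 163*W - 148*J)
1/(L(y(5, m), K(-10, 9)) + 73085) = 1/((-6 - 163*(-10) - 1184*(-15 - 1*5)/(15/4 + 5)) + 73085) = 1/((-6 + 1630 - 1184*(-15 - 5)/35/4) + 73085) = 1/((-6 + 1630 - 1184*4*(-20)/35) + 73085) = 1/((-6 + 1630 - 148*(-128/7)) + 73085) = 1/((-6 + 1630 + 18944/7) + 73085) = 1/(30312/7 + 73085) = 1/(541907/7) = 7/541907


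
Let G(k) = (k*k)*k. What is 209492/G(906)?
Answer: 52373/185919354 ≈ 0.00028170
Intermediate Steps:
G(k) = k³ (G(k) = k²*k = k³)
209492/G(906) = 209492/(906³) = 209492/743677416 = 209492*(1/743677416) = 52373/185919354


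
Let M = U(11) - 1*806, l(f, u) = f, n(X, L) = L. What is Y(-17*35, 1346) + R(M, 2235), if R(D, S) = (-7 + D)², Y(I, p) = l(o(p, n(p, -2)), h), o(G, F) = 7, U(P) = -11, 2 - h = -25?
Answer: 678983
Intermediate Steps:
h = 27 (h = 2 - 1*(-25) = 2 + 25 = 27)
Y(I, p) = 7
M = -817 (M = -11 - 1*806 = -11 - 806 = -817)
Y(-17*35, 1346) + R(M, 2235) = 7 + (-7 - 817)² = 7 + (-824)² = 7 + 678976 = 678983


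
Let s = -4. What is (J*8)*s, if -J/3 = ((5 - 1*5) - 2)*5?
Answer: -960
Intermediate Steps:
J = 30 (J = -3*((5 - 1*5) - 2)*5 = -3*((5 - 5) - 2)*5 = -3*(0 - 2)*5 = -(-6)*5 = -3*(-10) = 30)
(J*8)*s = (30*8)*(-4) = 240*(-4) = -960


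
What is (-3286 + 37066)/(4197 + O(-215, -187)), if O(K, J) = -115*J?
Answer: 16890/12851 ≈ 1.3143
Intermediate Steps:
(-3286 + 37066)/(4197 + O(-215, -187)) = (-3286 + 37066)/(4197 - 115*(-187)) = 33780/(4197 + 21505) = 33780/25702 = 33780*(1/25702) = 16890/12851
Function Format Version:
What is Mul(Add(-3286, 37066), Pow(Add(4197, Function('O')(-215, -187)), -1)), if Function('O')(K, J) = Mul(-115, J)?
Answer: Rational(16890, 12851) ≈ 1.3143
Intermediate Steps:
Mul(Add(-3286, 37066), Pow(Add(4197, Function('O')(-215, -187)), -1)) = Mul(Add(-3286, 37066), Pow(Add(4197, Mul(-115, -187)), -1)) = Mul(33780, Pow(Add(4197, 21505), -1)) = Mul(33780, Pow(25702, -1)) = Mul(33780, Rational(1, 25702)) = Rational(16890, 12851)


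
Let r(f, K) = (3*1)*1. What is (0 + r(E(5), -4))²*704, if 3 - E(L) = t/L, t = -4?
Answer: 6336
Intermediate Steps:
E(L) = 3 + 4/L (E(L) = 3 - (-4)/L = 3 + 4/L)
r(f, K) = 3 (r(f, K) = 3*1 = 3)
(0 + r(E(5), -4))²*704 = (0 + 3)²*704 = 3²*704 = 9*704 = 6336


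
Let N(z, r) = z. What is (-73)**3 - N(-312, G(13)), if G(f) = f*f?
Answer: -388705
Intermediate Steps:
G(f) = f**2
(-73)**3 - N(-312, G(13)) = (-73)**3 - 1*(-312) = -389017 + 312 = -388705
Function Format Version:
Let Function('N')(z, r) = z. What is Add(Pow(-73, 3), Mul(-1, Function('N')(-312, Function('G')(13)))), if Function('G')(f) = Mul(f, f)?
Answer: -388705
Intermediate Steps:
Function('G')(f) = Pow(f, 2)
Add(Pow(-73, 3), Mul(-1, Function('N')(-312, Function('G')(13)))) = Add(Pow(-73, 3), Mul(-1, -312)) = Add(-389017, 312) = -388705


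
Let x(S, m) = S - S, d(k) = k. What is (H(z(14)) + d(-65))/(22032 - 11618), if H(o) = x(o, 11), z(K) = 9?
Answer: -65/10414 ≈ -0.0062416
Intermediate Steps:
x(S, m) = 0
H(o) = 0
(H(z(14)) + d(-65))/(22032 - 11618) = (0 - 65)/(22032 - 11618) = -65/10414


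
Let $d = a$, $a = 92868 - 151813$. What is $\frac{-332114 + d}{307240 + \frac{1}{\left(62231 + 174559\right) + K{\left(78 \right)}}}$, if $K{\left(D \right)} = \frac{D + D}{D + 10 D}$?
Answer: $- \frac{1018588248828}{800265570091} \approx -1.2728$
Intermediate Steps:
$a = -58945$ ($a = 92868 - 151813 = -58945$)
$d = -58945$
$K{\left(D \right)} = \frac{2}{11}$ ($K{\left(D \right)} = \frac{2 D}{11 D} = 2 D \frac{1}{11 D} = \frac{2}{11}$)
$\frac{-332114 + d}{307240 + \frac{1}{\left(62231 + 174559\right) + K{\left(78 \right)}}} = \frac{-332114 - 58945}{307240 + \frac{1}{\left(62231 + 174559\right) + \frac{2}{11}}} = - \frac{391059}{307240 + \frac{1}{236790 + \frac{2}{11}}} = - \frac{391059}{307240 + \frac{1}{\frac{2604692}{11}}} = - \frac{391059}{307240 + \frac{11}{2604692}} = - \frac{391059}{\frac{800265570091}{2604692}} = \left(-391059\right) \frac{2604692}{800265570091} = - \frac{1018588248828}{800265570091}$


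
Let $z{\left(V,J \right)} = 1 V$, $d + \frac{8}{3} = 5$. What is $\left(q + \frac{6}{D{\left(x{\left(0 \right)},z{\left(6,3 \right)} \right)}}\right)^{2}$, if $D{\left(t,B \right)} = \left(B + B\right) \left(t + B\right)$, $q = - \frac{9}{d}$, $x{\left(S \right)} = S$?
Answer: $\frac{100489}{7056} \approx 14.242$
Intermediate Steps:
$d = \frac{7}{3}$ ($d = - \frac{8}{3} + 5 = \frac{7}{3} \approx 2.3333$)
$z{\left(V,J \right)} = V$
$q = - \frac{27}{7}$ ($q = - \frac{9}{\frac{7}{3}} = \left(-9\right) \frac{3}{7} = - \frac{27}{7} \approx -3.8571$)
$D{\left(t,B \right)} = 2 B \left(B + t\right)$
$\left(q + \frac{6}{D{\left(x{\left(0 \right)},z{\left(6,3 \right)} \right)}}\right)^{2} = \left(- \frac{27}{7} + \frac{6}{2 \cdot 6 \left(6 + 0\right)}\right)^{2} = \left(- \frac{27}{7} + \frac{6}{2 \cdot 6 \cdot 6}\right)^{2} = \left(- \frac{27}{7} + \frac{6}{72}\right)^{2} = \left(- \frac{27}{7} + 6 \cdot \frac{1}{72}\right)^{2} = \left(- \frac{27}{7} + \frac{1}{12}\right)^{2} = \left(- \frac{317}{84}\right)^{2} = \frac{100489}{7056}$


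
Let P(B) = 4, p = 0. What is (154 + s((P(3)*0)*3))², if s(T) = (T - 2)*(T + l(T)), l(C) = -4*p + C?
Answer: 23716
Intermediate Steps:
l(C) = C (l(C) = -4*0 + C = 0 + C = C)
s(T) = 2*T*(-2 + T) (s(T) = (T - 2)*(T + T) = (-2 + T)*(2*T) = 2*T*(-2 + T))
(154 + s((P(3)*0)*3))² = (154 + 2*((4*0)*3)*(-2 + (4*0)*3))² = (154 + 2*(0*3)*(-2 + 0*3))² = (154 + 2*0*(-2 + 0))² = (154 + 2*0*(-2))² = (154 + 0)² = 154² = 23716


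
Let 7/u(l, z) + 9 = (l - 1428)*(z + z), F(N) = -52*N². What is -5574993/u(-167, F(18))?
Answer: -42804088229889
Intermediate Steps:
u(l, z) = 7/(-9 + 2*z*(-1428 + l)) (u(l, z) = 7/(-9 + (l - 1428)*(z + z)) = 7/(-9 + (-1428 + l)*(2*z)) = 7/(-9 + 2*z*(-1428 + l)))
-5574993/u(-167, F(18)) = -5574993/(7/(-9 - (-148512)*18² + 2*(-167)*(-52*18²))) = -5574993/(7/(-9 - (-148512)*324 + 2*(-167)*(-52*324))) = -5574993/(7/(-9 - 2856*(-16848) + 2*(-167)*(-16848))) = -5574993/(7/(-9 + 48117888 + 5627232)) = -5574993/(7/53745111) = -5574993/(7*(1/53745111)) = -5574993/1/7677873 = -5574993*7677873 = -42804088229889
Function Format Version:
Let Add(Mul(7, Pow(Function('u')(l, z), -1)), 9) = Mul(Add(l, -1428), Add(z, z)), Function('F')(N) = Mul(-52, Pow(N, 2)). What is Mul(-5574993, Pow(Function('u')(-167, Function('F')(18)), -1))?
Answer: -42804088229889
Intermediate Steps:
Function('u')(l, z) = Mul(7, Pow(Add(-9, Mul(2, z, Add(-1428, l))), -1)) (Function('u')(l, z) = Mul(7, Pow(Add(-9, Mul(Add(l, -1428), Add(z, z))), -1)) = Mul(7, Pow(Add(-9, Mul(Add(-1428, l), Mul(2, z))), -1)) = Mul(7, Pow(Add(-9, Mul(2, z, Add(-1428, l))), -1)))
Mul(-5574993, Pow(Function('u')(-167, Function('F')(18)), -1)) = Mul(-5574993, Pow(Mul(7, Pow(Add(-9, Mul(-2856, Mul(-52, Pow(18, 2))), Mul(2, -167, Mul(-52, Pow(18, 2)))), -1)), -1)) = Mul(-5574993, Pow(Mul(7, Pow(Add(-9, Mul(-2856, Mul(-52, 324)), Mul(2, -167, Mul(-52, 324))), -1)), -1)) = Mul(-5574993, Pow(Mul(7, Pow(Add(-9, Mul(-2856, -16848), Mul(2, -167, -16848)), -1)), -1)) = Mul(-5574993, Pow(Mul(7, Pow(Add(-9, 48117888, 5627232), -1)), -1)) = Mul(-5574993, Pow(Mul(7, Pow(53745111, -1)), -1)) = Mul(-5574993, Pow(Mul(7, Rational(1, 53745111)), -1)) = Mul(-5574993, Pow(Rational(1, 7677873), -1)) = Mul(-5574993, 7677873) = -42804088229889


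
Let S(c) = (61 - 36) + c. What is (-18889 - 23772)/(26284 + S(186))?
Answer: -42661/26495 ≈ -1.6102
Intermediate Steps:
S(c) = 25 + c
(-18889 - 23772)/(26284 + S(186)) = (-18889 - 23772)/(26284 + (25 + 186)) = -42661/(26284 + 211) = -42661/26495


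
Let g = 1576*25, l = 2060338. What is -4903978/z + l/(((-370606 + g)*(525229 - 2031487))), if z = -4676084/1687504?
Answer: 73722976197134758049203/41657369199388722 ≈ 1.7697e+6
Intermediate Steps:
g = 39400
z = -167003/60268 (z = -4676084*1/1687504 = -167003/60268 ≈ -2.7710)
-4903978/z + l/(((-370606 + g)*(525229 - 2031487))) = -4903978/(-167003/60268) + 2060338/(((-370606 + 39400)*(525229 - 2031487))) = -4903978*(-60268/167003) + 2060338/((-331206*(-1506258))) = 295552946104/167003 + 2060338/498881687148 = 295552946104/167003 + 2060338*(1/498881687148) = 295552946104/167003 + 1030169/249440843574 = 73722976197134758049203/41657369199388722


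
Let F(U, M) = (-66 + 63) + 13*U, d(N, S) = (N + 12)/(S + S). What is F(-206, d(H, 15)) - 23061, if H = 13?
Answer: -25742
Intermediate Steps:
d(N, S) = (12 + N)/(2*S) (d(N, S) = (12 + N)/((2*S)) = (12 + N)*(1/(2*S)) = (12 + N)/(2*S))
F(U, M) = -3 + 13*U
F(-206, d(H, 15)) - 23061 = (-3 + 13*(-206)) - 23061 = (-3 - 2678) - 23061 = -2681 - 23061 = -25742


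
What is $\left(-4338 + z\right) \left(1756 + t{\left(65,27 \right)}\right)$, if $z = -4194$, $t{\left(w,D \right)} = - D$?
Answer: $-14751828$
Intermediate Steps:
$\left(-4338 + z\right) \left(1756 + t{\left(65,27 \right)}\right) = \left(-4338 - 4194\right) \left(1756 - 27\right) = - 8532 \left(1756 - 27\right) = \left(-8532\right) 1729 = -14751828$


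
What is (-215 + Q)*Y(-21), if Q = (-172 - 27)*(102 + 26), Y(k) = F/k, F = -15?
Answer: -128435/7 ≈ -18348.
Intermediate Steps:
Y(k) = -15/k
Q = -25472 (Q = -199*128 = -25472)
(-215 + Q)*Y(-21) = (-215 - 25472)*(-15/(-21)) = -(-385305)*(-1)/21 = -25687*5/7 = -128435/7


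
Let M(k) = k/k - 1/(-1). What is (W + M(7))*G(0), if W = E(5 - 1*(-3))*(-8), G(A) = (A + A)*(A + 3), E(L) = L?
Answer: 0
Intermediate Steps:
M(k) = 2 (M(k) = 1 - 1*(-1) = 1 + 1 = 2)
G(A) = 2*A*(3 + A) (G(A) = (2*A)*(3 + A) = 2*A*(3 + A))
W = -64 (W = (5 - 1*(-3))*(-8) = (5 + 3)*(-8) = 8*(-8) = -64)
(W + M(7))*G(0) = (-64 + 2)*(2*0*(3 + 0)) = -124*0*3 = -62*0 = 0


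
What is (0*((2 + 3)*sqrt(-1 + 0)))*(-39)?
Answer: 0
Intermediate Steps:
(0*((2 + 3)*sqrt(-1 + 0)))*(-39) = (0*(5*sqrt(-1)))*(-39) = (0*(5*I))*(-39) = 0*(-39) = 0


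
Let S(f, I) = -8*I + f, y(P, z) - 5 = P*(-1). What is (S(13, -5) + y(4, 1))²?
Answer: 2916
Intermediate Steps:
y(P, z) = 5 - P (y(P, z) = 5 + P*(-1) = 5 - P)
S(f, I) = f - 8*I
(S(13, -5) + y(4, 1))² = ((13 - 8*(-5)) + (5 - 1*4))² = ((13 + 40) + (5 - 4))² = (53 + 1)² = 54² = 2916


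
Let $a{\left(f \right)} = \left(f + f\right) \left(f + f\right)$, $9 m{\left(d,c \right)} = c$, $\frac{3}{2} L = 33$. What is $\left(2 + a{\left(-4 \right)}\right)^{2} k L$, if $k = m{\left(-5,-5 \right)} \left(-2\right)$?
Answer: $106480$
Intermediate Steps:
$L = 22$ ($L = \frac{2}{3} \cdot 33 = 22$)
$m{\left(d,c \right)} = \frac{c}{9}$
$a{\left(f \right)} = 4 f^{2}$ ($a{\left(f \right)} = 2 f 2 f = 4 f^{2}$)
$k = \frac{10}{9}$ ($k = \frac{1}{9} \left(-5\right) \left(-2\right) = \left(- \frac{5}{9}\right) \left(-2\right) = \frac{10}{9} \approx 1.1111$)
$\left(2 + a{\left(-4 \right)}\right)^{2} k L = \left(2 + 4 \left(-4\right)^{2}\right)^{2} \cdot \frac{10}{9} \cdot 22 = \left(2 + 4 \cdot 16\right)^{2} \cdot \frac{10}{9} \cdot 22 = \left(2 + 64\right)^{2} \cdot \frac{10}{9} \cdot 22 = 66^{2} \cdot \frac{10}{9} \cdot 22 = 4356 \cdot \frac{10}{9} \cdot 22 = 4840 \cdot 22 = 106480$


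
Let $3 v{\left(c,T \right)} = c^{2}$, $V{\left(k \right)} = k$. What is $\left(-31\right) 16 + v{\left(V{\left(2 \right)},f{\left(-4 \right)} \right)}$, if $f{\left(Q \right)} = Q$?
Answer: $- \frac{1484}{3} \approx -494.67$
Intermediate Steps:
$v{\left(c,T \right)} = \frac{c^{2}}{3}$
$\left(-31\right) 16 + v{\left(V{\left(2 \right)},f{\left(-4 \right)} \right)} = \left(-31\right) 16 + \frac{2^{2}}{3} = -496 + \frac{1}{3} \cdot 4 = -496 + \frac{4}{3} = - \frac{1484}{3}$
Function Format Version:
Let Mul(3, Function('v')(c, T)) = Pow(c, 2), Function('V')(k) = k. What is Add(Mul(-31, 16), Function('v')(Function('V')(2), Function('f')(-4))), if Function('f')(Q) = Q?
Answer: Rational(-1484, 3) ≈ -494.67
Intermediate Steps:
Function('v')(c, T) = Mul(Rational(1, 3), Pow(c, 2))
Add(Mul(-31, 16), Function('v')(Function('V')(2), Function('f')(-4))) = Add(Mul(-31, 16), Mul(Rational(1, 3), Pow(2, 2))) = Add(-496, Mul(Rational(1, 3), 4)) = Add(-496, Rational(4, 3)) = Rational(-1484, 3)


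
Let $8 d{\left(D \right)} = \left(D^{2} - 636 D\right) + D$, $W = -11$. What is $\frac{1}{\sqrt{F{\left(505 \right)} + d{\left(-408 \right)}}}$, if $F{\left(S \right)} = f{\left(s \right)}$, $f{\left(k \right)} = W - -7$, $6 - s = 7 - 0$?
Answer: $\frac{\sqrt{53189}}{53189} \approx 0.004336$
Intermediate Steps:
$s = -1$ ($s = 6 - \left(7 - 0\right) = 6 - \left(7 + 0\right) = 6 - 7 = -1$)
$d{\left(D \right)} = - \frac{635 D}{8} + \frac{D^{2}}{8}$ ($d{\left(D \right)} = \frac{\left(D^{2} - 636 D\right) + D}{8} = \frac{D^{2} - 635 D}{8} = - \frac{635 D}{8} + \frac{D^{2}}{8}$)
$f{\left(k \right)} = -4$ ($f{\left(k \right)} = -11 - -7 = -11 + 7 = -4$)
$F{\left(S \right)} = -4$
$\frac{1}{\sqrt{F{\left(505 \right)} + d{\left(-408 \right)}}} = \frac{1}{\sqrt{-4 + \frac{1}{8} \left(-408\right) \left(-635 - 408\right)}} = \frac{1}{\sqrt{-4 + \frac{1}{8} \left(-408\right) \left(-1043\right)}} = \frac{1}{\sqrt{-4 + 53193}} = \frac{1}{\sqrt{53189}} = \frac{\sqrt{53189}}{53189}$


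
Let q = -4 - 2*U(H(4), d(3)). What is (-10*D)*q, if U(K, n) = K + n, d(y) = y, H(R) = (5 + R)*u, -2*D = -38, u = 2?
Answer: 8740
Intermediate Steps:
D = 19 (D = -½*(-38) = 19)
H(R) = 10 + 2*R (H(R) = (5 + R)*2 = 10 + 2*R)
q = -46 (q = -4 - 2*((10 + 2*4) + 3) = -4 - 2*((10 + 8) + 3) = -4 - 2*(18 + 3) = -4 - 2*21 = -4 - 42 = -46)
(-10*D)*q = -10*19*(-46) = -190*(-46) = 8740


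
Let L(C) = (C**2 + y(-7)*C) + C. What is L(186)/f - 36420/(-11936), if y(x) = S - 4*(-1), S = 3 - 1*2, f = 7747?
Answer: 177101043/23117048 ≈ 7.6611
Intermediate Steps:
S = 1 (S = 3 - 2 = 1)
y(x) = 5 (y(x) = 1 - 4*(-1) = 1 + 4 = 5)
L(C) = C**2 + 6*C (L(C) = (C**2 + 5*C) + C = C**2 + 6*C)
L(186)/f - 36420/(-11936) = (186*(6 + 186))/7747 - 36420/(-11936) = (186*192)*(1/7747) - 36420*(-1/11936) = 35712*(1/7747) + 9105/2984 = 35712/7747 + 9105/2984 = 177101043/23117048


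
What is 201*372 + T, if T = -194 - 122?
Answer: 74456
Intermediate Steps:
T = -316
201*372 + T = 201*372 - 316 = 74772 - 316 = 74456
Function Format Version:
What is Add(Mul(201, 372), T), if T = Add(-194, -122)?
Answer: 74456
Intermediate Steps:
T = -316
Add(Mul(201, 372), T) = Add(Mul(201, 372), -316) = Add(74772, -316) = 74456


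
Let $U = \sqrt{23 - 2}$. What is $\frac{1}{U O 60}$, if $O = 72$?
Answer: $\frac{\sqrt{21}}{90720} \approx 5.0513 \cdot 10^{-5}$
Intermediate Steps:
$U = \sqrt{21} \approx 4.5826$
$\frac{1}{U O 60} = \frac{1}{\sqrt{21} \cdot 72 \cdot 60} = \frac{1}{72 \sqrt{21} \cdot 60} = \frac{1}{4320 \sqrt{21}} = \frac{\sqrt{21}}{90720}$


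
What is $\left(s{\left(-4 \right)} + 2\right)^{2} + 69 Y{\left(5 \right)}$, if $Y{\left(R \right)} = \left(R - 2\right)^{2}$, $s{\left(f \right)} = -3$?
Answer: $622$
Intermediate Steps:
$Y{\left(R \right)} = \left(-2 + R\right)^{2}$
$\left(s{\left(-4 \right)} + 2\right)^{2} + 69 Y{\left(5 \right)} = \left(-3 + 2\right)^{2} + 69 \left(-2 + 5\right)^{2} = \left(-1\right)^{2} + 69 \cdot 3^{2} = 1 + 69 \cdot 9 = 1 + 621 = 622$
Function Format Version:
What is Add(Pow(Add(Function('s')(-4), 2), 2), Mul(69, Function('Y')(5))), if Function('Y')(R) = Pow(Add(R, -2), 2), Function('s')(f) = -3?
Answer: 622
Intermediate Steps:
Function('Y')(R) = Pow(Add(-2, R), 2)
Add(Pow(Add(Function('s')(-4), 2), 2), Mul(69, Function('Y')(5))) = Add(Pow(Add(-3, 2), 2), Mul(69, Pow(Add(-2, 5), 2))) = Add(Pow(-1, 2), Mul(69, Pow(3, 2))) = Add(1, Mul(69, 9)) = Add(1, 621) = 622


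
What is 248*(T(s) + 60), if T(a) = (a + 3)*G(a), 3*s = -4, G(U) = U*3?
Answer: 39680/3 ≈ 13227.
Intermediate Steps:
G(U) = 3*U
s = -4/3 (s = (⅓)*(-4) = -4/3 ≈ -1.3333)
T(a) = 3*a*(3 + a) (T(a) = (a + 3)*(3*a) = (3 + a)*(3*a) = 3*a*(3 + a))
248*(T(s) + 60) = 248*(3*(-4/3)*(3 - 4/3) + 60) = 248*(3*(-4/3)*(5/3) + 60) = 248*(-20/3 + 60) = 248*(160/3) = 39680/3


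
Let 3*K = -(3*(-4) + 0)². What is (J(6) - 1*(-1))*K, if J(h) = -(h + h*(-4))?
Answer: -912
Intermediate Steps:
J(h) = 3*h (J(h) = -(h - 4*h) = -(-3)*h = 3*h)
K = -48 (K = (-(3*(-4) + 0)²)/3 = (-(-12 + 0)²)/3 = (-1*(-12)²)/3 = (-1*144)/3 = (⅓)*(-144) = -48)
(J(6) - 1*(-1))*K = (3*6 - 1*(-1))*(-48) = (18 + 1)*(-48) = 19*(-48) = -912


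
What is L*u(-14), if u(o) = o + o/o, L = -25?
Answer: 325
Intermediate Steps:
u(o) = 1 + o (u(o) = o + 1 = 1 + o)
L*u(-14) = -25*(1 - 14) = -25*(-13) = 325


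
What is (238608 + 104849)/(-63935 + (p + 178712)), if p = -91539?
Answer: 343457/23238 ≈ 14.780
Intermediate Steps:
(238608 + 104849)/(-63935 + (p + 178712)) = (238608 + 104849)/(-63935 + (-91539 + 178712)) = 343457/(-63935 + 87173) = 343457/23238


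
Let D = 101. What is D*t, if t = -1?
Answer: -101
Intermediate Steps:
D*t = 101*(-1) = -101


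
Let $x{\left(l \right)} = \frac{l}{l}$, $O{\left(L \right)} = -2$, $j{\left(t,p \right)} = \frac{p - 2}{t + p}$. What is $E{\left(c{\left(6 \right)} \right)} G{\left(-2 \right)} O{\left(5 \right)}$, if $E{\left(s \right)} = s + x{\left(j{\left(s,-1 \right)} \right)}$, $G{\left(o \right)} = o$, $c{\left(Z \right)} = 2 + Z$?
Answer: $36$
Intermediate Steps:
$j{\left(t,p \right)} = \frac{-2 + p}{p + t}$
$x{\left(l \right)} = 1$
$E{\left(s \right)} = 1 + s$ ($E{\left(s \right)} = s + 1 = 1 + s$)
$E{\left(c{\left(6 \right)} \right)} G{\left(-2 \right)} O{\left(5 \right)} = \left(1 + \left(2 + 6\right)\right) \left(-2\right) \left(-2\right) = \left(1 + 8\right) \left(-2\right) \left(-2\right) = 9 \left(-2\right) \left(-2\right) = \left(-18\right) \left(-2\right) = 36$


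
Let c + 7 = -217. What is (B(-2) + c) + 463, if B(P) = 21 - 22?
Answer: 238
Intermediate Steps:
B(P) = -1
c = -224 (c = -7 - 217 = -224)
(B(-2) + c) + 463 = (-1 - 224) + 463 = -225 + 463 = 238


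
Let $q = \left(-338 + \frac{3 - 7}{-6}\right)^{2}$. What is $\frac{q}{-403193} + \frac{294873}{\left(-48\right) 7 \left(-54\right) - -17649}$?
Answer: $\frac{114817708801}{14431487049} \approx 7.9561$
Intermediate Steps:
$q = \frac{1024144}{9}$ ($q = \left(-338 - - \frac{2}{3}\right)^{2} = \left(-338 + \frac{2}{3}\right)^{2} = \left(- \frac{1012}{3}\right)^{2} = \frac{1024144}{9} \approx 1.1379 \cdot 10^{5}$)
$\frac{q}{-403193} + \frac{294873}{\left(-48\right) 7 \left(-54\right) - -17649} = \frac{1024144}{9 \left(-403193\right)} + \frac{294873}{\left(-48\right) 7 \left(-54\right) - -17649} = \frac{1024144}{9} \left(- \frac{1}{403193}\right) + \frac{294873}{\left(-336\right) \left(-54\right) + 17649} = - \frac{1024144}{3628737} + \frac{294873}{18144 + 17649} = - \frac{1024144}{3628737} + \frac{294873}{35793} = - \frac{1024144}{3628737} + 294873 \cdot \frac{1}{35793} = - \frac{1024144}{3628737} + \frac{98291}{11931} = \frac{114817708801}{14431487049}$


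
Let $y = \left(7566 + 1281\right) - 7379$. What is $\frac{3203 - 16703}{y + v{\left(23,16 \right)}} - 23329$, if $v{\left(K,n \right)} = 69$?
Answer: $- \frac{35870173}{1537} \approx -23338.0$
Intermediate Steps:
$y = 1468$ ($y = 8847 - 7379 = 1468$)
$\frac{3203 - 16703}{y + v{\left(23,16 \right)}} - 23329 = \frac{3203 - 16703}{1468 + 69} - 23329 = - \frac{13500}{1537} - 23329 = - \frac{35870173}{1537}$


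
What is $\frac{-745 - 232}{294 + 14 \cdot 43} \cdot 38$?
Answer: $- \frac{18563}{448} \approx -41.435$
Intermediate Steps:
$\frac{-745 - 232}{294 + 14 \cdot 43} \cdot 38 = - \frac{977}{294 + 602} \cdot 38 = - \frac{977}{896} \cdot 38 = \left(-977\right) \frac{1}{896} \cdot 38 = \left(- \frac{977}{896}\right) 38 = - \frac{18563}{448}$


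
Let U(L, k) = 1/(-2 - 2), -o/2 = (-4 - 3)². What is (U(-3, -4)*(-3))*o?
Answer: -147/2 ≈ -73.500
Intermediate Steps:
o = -98 (o = -2*(-4 - 3)² = -2*(-7)² = -2*49 = -98)
U(L, k) = -¼ (U(L, k) = 1/(-4) = -¼)
(U(-3, -4)*(-3))*o = -¼*(-3)*(-98) = (¾)*(-98) = -147/2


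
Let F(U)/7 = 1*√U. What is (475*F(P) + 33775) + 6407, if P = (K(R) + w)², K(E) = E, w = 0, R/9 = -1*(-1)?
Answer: 70107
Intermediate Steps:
R = 9 (R = 9*(-1*(-1)) = 9*1 = 9)
P = 81 (P = (9 + 0)² = 9² = 81)
F(U) = 7*√U (F(U) = 7*(1*√U) = 7*√U)
(475*F(P) + 33775) + 6407 = (475*(7*√81) + 33775) + 6407 = (475*(7*9) + 33775) + 6407 = (475*63 + 33775) + 6407 = (29925 + 33775) + 6407 = 63700 + 6407 = 70107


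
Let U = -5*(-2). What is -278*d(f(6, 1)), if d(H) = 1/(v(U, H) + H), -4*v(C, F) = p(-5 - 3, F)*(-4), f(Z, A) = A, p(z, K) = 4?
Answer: -278/5 ≈ -55.600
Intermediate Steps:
U = 10
v(C, F) = 4 (v(C, F) = -(-4) = -¼*(-16) = 4)
d(H) = 1/(4 + H)
-278*d(f(6, 1)) = -278/(4 + 1) = -278/5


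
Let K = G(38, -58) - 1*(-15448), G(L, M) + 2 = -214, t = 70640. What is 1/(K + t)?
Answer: 1/85872 ≈ 1.1645e-5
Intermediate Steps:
G(L, M) = -216 (G(L, M) = -2 - 214 = -216)
K = 15232 (K = -216 - 1*(-15448) = -216 + 15448 = 15232)
1/(K + t) = 1/(15232 + 70640) = 1/85872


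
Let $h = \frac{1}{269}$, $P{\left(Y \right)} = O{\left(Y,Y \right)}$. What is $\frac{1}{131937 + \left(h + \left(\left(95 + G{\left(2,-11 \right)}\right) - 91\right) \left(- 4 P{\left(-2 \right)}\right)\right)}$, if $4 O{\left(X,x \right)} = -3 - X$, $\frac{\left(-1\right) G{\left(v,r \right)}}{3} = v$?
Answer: $\frac{269}{35490516} \approx 7.5795 \cdot 10^{-6}$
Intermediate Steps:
$G{\left(v,r \right)} = - 3 v$
$O{\left(X,x \right)} = - \frac{3}{4} - \frac{X}{4}$ ($O{\left(X,x \right)} = \frac{-3 - X}{4} = - \frac{3}{4} - \frac{X}{4}$)
$P{\left(Y \right)} = - \frac{3}{4} - \frac{Y}{4}$
$h = \frac{1}{269} \approx 0.0037175$
$\frac{1}{131937 + \left(h + \left(\left(95 + G{\left(2,-11 \right)}\right) - 91\right) \left(- 4 P{\left(-2 \right)}\right)\right)} = \frac{1}{131937 + \left(\frac{1}{269} + \left(\left(95 - 6\right) - 91\right) \left(- 4 \left(- \frac{3}{4} - - \frac{1}{2}\right)\right)\right)} = \frac{1}{131937 + \left(\frac{1}{269} + \left(\left(95 - 6\right) - 91\right) \left(- 4 \left(- \frac{3}{4} + \frac{1}{2}\right)\right)\right)} = \frac{1}{131937 + \left(\frac{1}{269} + \left(89 - 91\right) \left(\left(-4\right) \left(- \frac{1}{4}\right)\right)\right)} = \frac{1}{131937 + \left(\frac{1}{269} - 2\right)} = \frac{1}{131937 - \frac{537}{269}} = \frac{1}{\frac{35490516}{269}} = \frac{269}{35490516}$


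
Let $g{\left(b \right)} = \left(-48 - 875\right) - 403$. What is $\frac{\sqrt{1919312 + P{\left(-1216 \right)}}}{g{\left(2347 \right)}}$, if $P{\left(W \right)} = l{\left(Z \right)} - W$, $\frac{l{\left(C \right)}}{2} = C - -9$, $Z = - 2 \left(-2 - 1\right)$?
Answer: $- \frac{\sqrt{1920558}}{1326} \approx -1.0451$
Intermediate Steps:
$Z = 6$ ($Z = \left(-2\right) \left(-3\right) = 6$)
$l{\left(C \right)} = 18 + 2 C$ ($l{\left(C \right)} = 2 \left(C - -9\right) = 2 \left(C + 9\right) = 2 \left(9 + C\right) = 18 + 2 C$)
$g{\left(b \right)} = -1326$ ($g{\left(b \right)} = -923 - 403 = -1326$)
$P{\left(W \right)} = 30 - W$ ($P{\left(W \right)} = \left(18 + 2 \cdot 6\right) - W = \left(18 + 12\right) - W = 30 - W$)
$\frac{\sqrt{1919312 + P{\left(-1216 \right)}}}{g{\left(2347 \right)}} = \frac{\sqrt{1919312 + \left(30 - -1216\right)}}{-1326} = \sqrt{1919312 + \left(30 + 1216\right)} \left(- \frac{1}{1326}\right) = \sqrt{1919312 + 1246} \left(- \frac{1}{1326}\right) = \sqrt{1920558} \left(- \frac{1}{1326}\right) = - \frac{\sqrt{1920558}}{1326}$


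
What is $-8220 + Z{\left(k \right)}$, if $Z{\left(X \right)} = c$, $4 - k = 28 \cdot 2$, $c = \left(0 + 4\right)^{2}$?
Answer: $-8204$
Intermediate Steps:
$c = 16$ ($c = 4^{2} = 16$)
$k = -52$ ($k = 4 - 28 \cdot 2 = 4 - 56 = -52$)
$Z{\left(X \right)} = 16$
$-8220 + Z{\left(k \right)} = -8220 + 16 = -8204$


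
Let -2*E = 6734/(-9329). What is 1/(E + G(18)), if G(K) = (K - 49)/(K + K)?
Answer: -335844/167987 ≈ -1.9992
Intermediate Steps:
G(K) = (-49 + K)/(2*K) (G(K) = (-49 + K)/((2*K)) = (-49 + K)*(1/(2*K)) = (-49 + K)/(2*K))
E = 3367/9329 (E = -3367/(-9329) = -3367*(-1)/9329 = -½*(-6734/9329) = 3367/9329 ≈ 0.36092)
1/(E + G(18)) = 1/(3367/9329 + (½)*(-49 + 18)/18) = 1/(3367/9329 + (½)*(1/18)*(-31)) = 1/(3367/9329 - 31/36) = 1/(-167987/335844) = -335844/167987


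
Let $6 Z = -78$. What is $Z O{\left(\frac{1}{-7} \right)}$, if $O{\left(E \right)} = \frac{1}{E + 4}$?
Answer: $- \frac{91}{27} \approx -3.3704$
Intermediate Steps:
$Z = -13$ ($Z = \frac{1}{6} \left(-78\right) = -13$)
$O{\left(E \right)} = \frac{1}{4 + E}$
$Z O{\left(\frac{1}{-7} \right)} = - \frac{13}{4 + \frac{1}{-7}} = - \frac{13}{4 - \frac{1}{7}} = - \frac{13}{\frac{27}{7}} = \left(-13\right) \frac{7}{27} = - \frac{91}{27}$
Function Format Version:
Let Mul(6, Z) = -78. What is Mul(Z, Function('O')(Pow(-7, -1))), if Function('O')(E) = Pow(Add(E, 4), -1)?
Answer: Rational(-91, 27) ≈ -3.3704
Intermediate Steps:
Z = -13 (Z = Mul(Rational(1, 6), -78) = -13)
Function('O')(E) = Pow(Add(4, E), -1)
Mul(Z, Function('O')(Pow(-7, -1))) = Mul(-13, Pow(Add(4, Pow(-7, -1)), -1)) = Mul(-13, Pow(Add(4, Rational(-1, 7)), -1)) = Mul(-13, Pow(Rational(27, 7), -1)) = Mul(-13, Rational(7, 27)) = Rational(-91, 27)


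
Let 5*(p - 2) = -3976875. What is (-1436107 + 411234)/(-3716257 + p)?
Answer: 1024873/4511630 ≈ 0.22716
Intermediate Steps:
p = -795373 (p = 2 + (⅕)*(-3976875) = 2 - 795375 = -795373)
(-1436107 + 411234)/(-3716257 + p) = (-1436107 + 411234)/(-3716257 - 795373) = -1024873/(-4511630) = -1024873*(-1/4511630) = 1024873/4511630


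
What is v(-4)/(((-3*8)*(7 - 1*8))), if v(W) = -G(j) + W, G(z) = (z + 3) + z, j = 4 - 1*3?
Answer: -3/8 ≈ -0.37500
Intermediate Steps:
j = 1 (j = 4 - 3 = 1)
G(z) = 3 + 2*z (G(z) = (3 + z) + z = 3 + 2*z)
v(W) = -5 + W (v(W) = -(3 + 2*1) + W = -(3 + 2) + W = -1*5 + W = -5 + W)
v(-4)/(((-3*8)*(7 - 1*8))) = (-5 - 4)/(((-3*8)*(7 - 1*8))) = -9*(-1/(24*(7 - 8))) = -9/((-24*(-1))) = -9/24 = -9*1/24 = -3/8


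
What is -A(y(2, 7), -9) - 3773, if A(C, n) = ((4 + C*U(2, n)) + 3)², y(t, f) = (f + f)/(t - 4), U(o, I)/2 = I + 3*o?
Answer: -6174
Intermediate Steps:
U(o, I) = 2*I + 6*o (U(o, I) = 2*(I + 3*o) = 2*I + 6*o)
y(t, f) = 2*f/(-4 + t) (y(t, f) = (2*f)/(-4 + t) = 2*f/(-4 + t))
A(C, n) = (7 + C*(12 + 2*n))² (A(C, n) = ((4 + C*(2*n + 6*2)) + 3)² = ((4 + C*(2*n + 12)) + 3)² = ((4 + C*(12 + 2*n)) + 3)² = (7 + C*(12 + 2*n))²)
-A(y(2, 7), -9) - 3773 = -(7 + 2*(2*7/(-4 + 2))*(6 - 9))² - 3773 = -(7 + 2*(2*7/(-2))*(-3))² - 3773 = -(7 + 2*(2*7*(-½))*(-3))² - 3773 = -(7 + 2*(-7)*(-3))² - 3773 = -(7 + 42)² - 3773 = -1*49² - 3773 = -1*2401 - 3773 = -2401 - 3773 = -6174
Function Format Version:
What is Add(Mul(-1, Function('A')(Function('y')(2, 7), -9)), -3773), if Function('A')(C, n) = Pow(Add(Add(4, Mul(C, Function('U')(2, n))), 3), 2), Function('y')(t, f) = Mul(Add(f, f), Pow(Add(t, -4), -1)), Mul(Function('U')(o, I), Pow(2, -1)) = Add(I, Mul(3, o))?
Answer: -6174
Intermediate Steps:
Function('U')(o, I) = Add(Mul(2, I), Mul(6, o)) (Function('U')(o, I) = Mul(2, Add(I, Mul(3, o))) = Add(Mul(2, I), Mul(6, o)))
Function('y')(t, f) = Mul(2, f, Pow(Add(-4, t), -1)) (Function('y')(t, f) = Mul(Mul(2, f), Pow(Add(-4, t), -1)) = Mul(2, f, Pow(Add(-4, t), -1)))
Function('A')(C, n) = Pow(Add(7, Mul(C, Add(12, Mul(2, n)))), 2) (Function('A')(C, n) = Pow(Add(Add(4, Mul(C, Add(Mul(2, n), Mul(6, 2)))), 3), 2) = Pow(Add(Add(4, Mul(C, Add(Mul(2, n), 12))), 3), 2) = Pow(Add(Add(4, Mul(C, Add(12, Mul(2, n)))), 3), 2) = Pow(Add(7, Mul(C, Add(12, Mul(2, n)))), 2))
Add(Mul(-1, Function('A')(Function('y')(2, 7), -9)), -3773) = Add(Mul(-1, Pow(Add(7, Mul(2, Mul(2, 7, Pow(Add(-4, 2), -1)), Add(6, -9))), 2)), -3773) = Add(Mul(-1, Pow(Add(7, Mul(2, Mul(2, 7, Pow(-2, -1)), -3)), 2)), -3773) = Add(Mul(-1, Pow(Add(7, Mul(2, Mul(2, 7, Rational(-1, 2)), -3)), 2)), -3773) = Add(Mul(-1, Pow(Add(7, Mul(2, -7, -3)), 2)), -3773) = Add(Mul(-1, Pow(Add(7, 42), 2)), -3773) = Add(Mul(-1, Pow(49, 2)), -3773) = Add(Mul(-1, 2401), -3773) = Add(-2401, -3773) = -6174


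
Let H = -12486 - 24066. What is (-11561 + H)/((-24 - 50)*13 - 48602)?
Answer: 48113/49564 ≈ 0.97073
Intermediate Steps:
H = -36552
(-11561 + H)/((-24 - 50)*13 - 48602) = (-11561 - 36552)/((-24 - 50)*13 - 48602) = -48113/(-74*13 - 48602) = -48113/(-962 - 48602) = -48113/(-49564) = -48113*(-1/49564) = 48113/49564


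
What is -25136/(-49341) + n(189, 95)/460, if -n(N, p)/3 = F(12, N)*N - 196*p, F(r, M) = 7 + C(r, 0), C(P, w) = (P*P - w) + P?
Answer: -1792393741/22696860 ≈ -78.971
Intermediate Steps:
C(P, w) = P + P² - w (C(P, w) = (P² - w) + P = P + P² - w)
F(r, M) = 7 + r + r² (F(r, M) = 7 + (r + r² - 1*0) = 7 + (r + r² + 0) = 7 + (r + r²) = 7 + r + r²)
n(N, p) = -489*N + 588*p (n(N, p) = -3*((7 + 12 + 12²)*N - 196*p) = -3*((7 + 12 + 144)*N - 196*p) = -3*(163*N - 196*p) = -3*(-196*p + 163*N) = -489*N + 588*p)
-25136/(-49341) + n(189, 95)/460 = -25136/(-49341) + (-489*189 + 588*95)/460 = -25136*(-1/49341) + (-92421 + 55860)*(1/460) = 25136/49341 - 36561*1/460 = 25136/49341 - 36561/460 = -1792393741/22696860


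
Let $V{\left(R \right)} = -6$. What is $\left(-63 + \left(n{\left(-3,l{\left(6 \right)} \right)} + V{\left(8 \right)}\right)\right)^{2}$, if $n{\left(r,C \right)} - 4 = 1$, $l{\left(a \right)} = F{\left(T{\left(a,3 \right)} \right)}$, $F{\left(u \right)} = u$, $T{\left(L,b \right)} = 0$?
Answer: $4096$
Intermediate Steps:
$l{\left(a \right)} = 0$
$n{\left(r,C \right)} = 5$ ($n{\left(r,C \right)} = 4 + 1 = 5$)
$\left(-63 + \left(n{\left(-3,l{\left(6 \right)} \right)} + V{\left(8 \right)}\right)\right)^{2} = \left(-63 + \left(5 - 6\right)\right)^{2} = \left(-63 - 1\right)^{2} = \left(-64\right)^{2} = 4096$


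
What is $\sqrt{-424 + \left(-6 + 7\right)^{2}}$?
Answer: $3 i \sqrt{47} \approx 20.567 i$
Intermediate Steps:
$\sqrt{-424 + \left(-6 + 7\right)^{2}} = \sqrt{-424 + 1^{2}} = \sqrt{-424 + 1} = \sqrt{-423} = 3 i \sqrt{47}$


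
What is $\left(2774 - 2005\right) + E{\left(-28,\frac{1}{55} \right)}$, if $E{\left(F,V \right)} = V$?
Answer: $\frac{42296}{55} \approx 769.02$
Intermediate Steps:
$\left(2774 - 2005\right) + E{\left(-28,\frac{1}{55} \right)} = \left(2774 - 2005\right) + \frac{1}{55} = 769 + \frac{1}{55} = \frac{42296}{55}$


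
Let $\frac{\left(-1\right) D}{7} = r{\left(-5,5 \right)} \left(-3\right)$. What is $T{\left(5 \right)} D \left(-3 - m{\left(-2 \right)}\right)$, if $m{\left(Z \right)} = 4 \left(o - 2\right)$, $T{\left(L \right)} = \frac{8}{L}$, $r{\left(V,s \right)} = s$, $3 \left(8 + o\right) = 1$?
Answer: $5992$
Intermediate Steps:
$o = - \frac{23}{3}$ ($o = -8 + \frac{1}{3} \cdot 1 = -8 + \frac{1}{3} = - \frac{23}{3} \approx -7.6667$)
$D = 105$ ($D = - 7 \cdot 5 \left(-3\right) = \left(-7\right) \left(-15\right) = 105$)
$m{\left(Z \right)} = - \frac{116}{3}$ ($m{\left(Z \right)} = 4 \left(- \frac{23}{3} - 2\right) = 4 \left(- \frac{29}{3}\right) = - \frac{116}{3}$)
$T{\left(5 \right)} D \left(-3 - m{\left(-2 \right)}\right) = \frac{8}{5} \cdot 105 \left(-3 - - \frac{116}{3}\right) = 8 \cdot \frac{1}{5} \cdot 105 \left(-3 + \frac{116}{3}\right) = \frac{8 \cdot 105 \cdot \frac{107}{3}}{5} = \frac{8}{5} \cdot 3745 = 5992$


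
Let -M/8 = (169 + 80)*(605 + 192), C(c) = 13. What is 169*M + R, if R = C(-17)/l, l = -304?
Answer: -81565770637/304 ≈ -2.6831e+8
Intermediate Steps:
M = -1587624 (M = -8*(169 + 80)*(605 + 192) = -1992*797 = -8*198453 = -1587624)
R = -13/304 (R = 13/(-304) = 13*(-1/304) = -13/304 ≈ -0.042763)
169*M + R = 169*(-1587624) - 13/304 = -268308456 - 13/304 = -81565770637/304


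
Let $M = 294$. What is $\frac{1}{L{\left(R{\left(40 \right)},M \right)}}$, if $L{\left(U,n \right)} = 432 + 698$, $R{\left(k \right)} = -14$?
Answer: $\frac{1}{1130} \approx 0.00088496$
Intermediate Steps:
$L{\left(U,n \right)} = 1130$
$\frac{1}{L{\left(R{\left(40 \right)},M \right)}} = \frac{1}{1130}$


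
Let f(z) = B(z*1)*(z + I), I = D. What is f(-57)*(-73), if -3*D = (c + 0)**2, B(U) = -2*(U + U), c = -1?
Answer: 954256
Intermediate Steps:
B(U) = -4*U
D = -1/3 (D = -(-1 + 0)**2/3 = -1/3*(-1)**2 = -1/3*1 = -1/3 ≈ -0.33333)
I = -1/3 ≈ -0.33333
f(z) = -4*z*(-1/3 + z) (f(z) = (-4*z)*(z - 1/3) = (-4*z)*(-1/3 + z) = -4*z*(-1/3 + z))
f(-57)*(-73) = ((4/3)*(-57)*(1 - 3*(-57)))*(-73) = ((4/3)*(-57)*(1 + 171))*(-73) = ((4/3)*(-57)*172)*(-73) = -13072*(-73) = 954256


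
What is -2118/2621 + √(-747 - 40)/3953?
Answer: -2118/2621 + I*√787/3953 ≈ -0.80809 + 0.0070968*I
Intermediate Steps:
-2118/2621 + √(-747 - 40)/3953 = -2118*1/2621 + √(-787)*(1/3953) = -2118/2621 + (I*√787)*(1/3953) = -2118/2621 + I*√787/3953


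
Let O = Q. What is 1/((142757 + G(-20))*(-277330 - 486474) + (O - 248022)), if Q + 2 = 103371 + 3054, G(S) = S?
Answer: -1/109023233147 ≈ -9.1724e-12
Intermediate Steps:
Q = 106423 (Q = -2 + (103371 + 3054) = -2 + 106425 = 106423)
O = 106423
1/((142757 + G(-20))*(-277330 - 486474) + (O - 248022)) = 1/((142757 - 20)*(-277330 - 486474) + (106423 - 248022)) = 1/(142737*(-763804) - 141599) = 1/(-109023091548 - 141599) = 1/(-109023233147) = -1/109023233147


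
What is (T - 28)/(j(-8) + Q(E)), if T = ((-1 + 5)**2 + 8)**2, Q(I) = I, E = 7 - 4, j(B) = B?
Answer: -548/5 ≈ -109.60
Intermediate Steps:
E = 3
T = 576 (T = (4**2 + 8)**2 = (16 + 8)**2 = 24**2 = 576)
(T - 28)/(j(-8) + Q(E)) = (576 - 28)/(-8 + 3) = 548/(-5) = 548*(-1/5) = -548/5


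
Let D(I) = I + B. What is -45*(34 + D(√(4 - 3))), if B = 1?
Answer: -1620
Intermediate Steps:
D(I) = 1 + I (D(I) = I + 1 = 1 + I)
-45*(34 + D(√(4 - 3))) = -45*(34 + (1 + √(4 - 3))) = -45*(34 + (1 + √1)) = -45*(34 + (1 + 1)) = -45*(34 + 2) = -45*36 = -1620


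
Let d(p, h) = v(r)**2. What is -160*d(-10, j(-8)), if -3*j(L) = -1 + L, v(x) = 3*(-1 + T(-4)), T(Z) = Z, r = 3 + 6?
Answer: -36000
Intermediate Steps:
r = 9
v(x) = -15 (v(x) = 3*(-1 - 4) = 3*(-5) = -15)
j(L) = 1/3 - L/3 (j(L) = -(-1 + L)/3 = 1/3 - L/3)
d(p, h) = 225 (d(p, h) = (-15)**2 = 225)
-160*d(-10, j(-8)) = -160*225 = -36000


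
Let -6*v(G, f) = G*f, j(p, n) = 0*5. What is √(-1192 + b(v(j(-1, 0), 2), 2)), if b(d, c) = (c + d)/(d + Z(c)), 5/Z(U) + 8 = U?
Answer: 2*I*√7465/5 ≈ 34.56*I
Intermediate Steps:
Z(U) = 5/(-8 + U)
j(p, n) = 0
v(G, f) = -G*f/6
b(d, c) = (c + d)/(d + 5/(-8 + c))
√(-1192 + b(v(j(-1, 0), 2), 2)) = √(-1192 + (-8 + 2)*(2 - ⅙*0*2)/(5 + (-⅙*0*2)*(-8 + 2))) = √(-1192 - 6*(2 + 0)/(5 + 0*(-6))) = √(-1192 - 6*2/(5 + 0)) = √(-1192 - 6*2/5) = √(-1192 + (⅕)*(-6)*2) = √(-1192 - 12/5) = √(-5972/5) = 2*I*√7465/5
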